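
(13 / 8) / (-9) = -13 / 72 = -0.18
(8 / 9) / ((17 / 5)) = 40 / 153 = 0.26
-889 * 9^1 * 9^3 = -5832729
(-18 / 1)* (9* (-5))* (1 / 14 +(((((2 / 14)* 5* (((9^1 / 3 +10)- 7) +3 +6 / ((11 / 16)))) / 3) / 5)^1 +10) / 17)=752085 / 1309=574.55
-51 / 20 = -2.55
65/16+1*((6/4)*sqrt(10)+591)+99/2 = 3*sqrt(10)/2+10313/16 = 649.31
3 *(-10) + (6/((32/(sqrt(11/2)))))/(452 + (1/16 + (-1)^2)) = -30 + 3 *sqrt(22)/14498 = -30.00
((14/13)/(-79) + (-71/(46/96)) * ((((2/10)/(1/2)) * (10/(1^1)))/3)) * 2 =-9334020/23621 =-395.16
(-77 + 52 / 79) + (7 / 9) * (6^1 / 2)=-17540 / 237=-74.01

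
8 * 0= 0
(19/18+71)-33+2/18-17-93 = -70.83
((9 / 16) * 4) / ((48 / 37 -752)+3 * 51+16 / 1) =-333 / 86092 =-0.00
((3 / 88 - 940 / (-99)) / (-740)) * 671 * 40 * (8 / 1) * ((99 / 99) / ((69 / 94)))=-86548996 / 22977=-3766.77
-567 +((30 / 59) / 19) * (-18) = -636147 / 1121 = -567.48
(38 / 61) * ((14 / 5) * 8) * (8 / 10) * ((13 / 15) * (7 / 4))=387296 / 22875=16.93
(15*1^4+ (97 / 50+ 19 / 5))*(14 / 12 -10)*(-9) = 164883 / 100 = 1648.83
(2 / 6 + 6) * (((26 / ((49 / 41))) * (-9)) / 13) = -4674 / 49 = -95.39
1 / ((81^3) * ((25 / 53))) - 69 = -916735672 / 13286025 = -69.00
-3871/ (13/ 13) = -3871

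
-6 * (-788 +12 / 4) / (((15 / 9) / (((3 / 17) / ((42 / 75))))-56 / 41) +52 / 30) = 4344975 / 5218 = 832.69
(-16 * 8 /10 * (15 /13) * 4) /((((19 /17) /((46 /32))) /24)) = -450432 /247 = -1823.61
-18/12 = -3/2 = -1.50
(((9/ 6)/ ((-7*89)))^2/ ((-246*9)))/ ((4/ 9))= -3/ 509225248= -0.00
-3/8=-0.38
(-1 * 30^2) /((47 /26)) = -497.87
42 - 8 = 34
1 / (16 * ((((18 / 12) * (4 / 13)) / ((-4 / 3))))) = -13 / 72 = -0.18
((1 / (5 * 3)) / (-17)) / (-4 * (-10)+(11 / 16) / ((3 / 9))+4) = -16 / 187935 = -0.00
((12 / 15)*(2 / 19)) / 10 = 4 / 475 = 0.01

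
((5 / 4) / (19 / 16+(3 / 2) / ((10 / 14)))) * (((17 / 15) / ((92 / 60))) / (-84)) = -425 / 127029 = -0.00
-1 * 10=-10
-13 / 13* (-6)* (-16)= -96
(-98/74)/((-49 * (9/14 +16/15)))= 210/13283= 0.02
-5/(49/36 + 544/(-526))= -15.30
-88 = -88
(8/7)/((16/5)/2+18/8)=160/539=0.30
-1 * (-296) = 296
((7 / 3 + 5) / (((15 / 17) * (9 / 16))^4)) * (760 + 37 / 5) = 92739.29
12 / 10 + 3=21 / 5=4.20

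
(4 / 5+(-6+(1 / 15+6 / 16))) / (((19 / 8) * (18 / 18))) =-571 / 285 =-2.00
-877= -877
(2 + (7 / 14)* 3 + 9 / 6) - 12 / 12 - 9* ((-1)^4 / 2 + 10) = -181 / 2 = -90.50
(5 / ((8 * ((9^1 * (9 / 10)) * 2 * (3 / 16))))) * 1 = 50 / 243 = 0.21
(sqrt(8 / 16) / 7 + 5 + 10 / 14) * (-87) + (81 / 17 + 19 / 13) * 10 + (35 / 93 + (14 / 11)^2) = -441.67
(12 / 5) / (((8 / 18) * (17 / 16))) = 432 / 85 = 5.08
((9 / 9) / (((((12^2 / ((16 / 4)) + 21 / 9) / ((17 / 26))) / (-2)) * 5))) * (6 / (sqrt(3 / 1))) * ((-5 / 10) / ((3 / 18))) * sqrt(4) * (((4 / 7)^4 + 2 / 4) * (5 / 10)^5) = 445689 * sqrt(3) / 287159600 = 0.00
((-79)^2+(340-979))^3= 175804227208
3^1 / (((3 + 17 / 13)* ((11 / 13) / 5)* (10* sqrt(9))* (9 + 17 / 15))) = 2535 / 187264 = 0.01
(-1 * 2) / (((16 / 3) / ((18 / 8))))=-27 / 32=-0.84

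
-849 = -849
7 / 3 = 2.33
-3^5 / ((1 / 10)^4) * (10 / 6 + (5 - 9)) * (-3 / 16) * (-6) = 6378750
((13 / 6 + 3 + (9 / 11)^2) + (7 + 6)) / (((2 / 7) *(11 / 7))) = 670075 / 15972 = 41.95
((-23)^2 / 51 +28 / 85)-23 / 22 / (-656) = 39390793 / 3680160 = 10.70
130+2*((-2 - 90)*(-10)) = 1970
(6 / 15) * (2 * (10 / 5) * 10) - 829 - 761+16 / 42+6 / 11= -363380 / 231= -1573.07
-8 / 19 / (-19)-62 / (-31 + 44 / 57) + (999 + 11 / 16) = 9969570913 / 9952048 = 1001.76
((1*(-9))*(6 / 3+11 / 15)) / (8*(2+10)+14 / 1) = -123 / 550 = -0.22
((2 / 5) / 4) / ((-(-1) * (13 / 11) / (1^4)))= 11 / 130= 0.08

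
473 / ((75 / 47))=22231 / 75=296.41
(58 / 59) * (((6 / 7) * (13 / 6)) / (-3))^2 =9802 / 26019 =0.38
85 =85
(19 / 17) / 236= 19 / 4012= 0.00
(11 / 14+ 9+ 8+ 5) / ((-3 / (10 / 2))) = -37.98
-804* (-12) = 9648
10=10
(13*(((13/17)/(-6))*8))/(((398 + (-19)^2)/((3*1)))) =-676/12903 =-0.05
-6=-6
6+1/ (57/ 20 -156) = 18358/ 3063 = 5.99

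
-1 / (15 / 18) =-6 / 5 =-1.20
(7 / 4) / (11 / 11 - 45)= -7 / 176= -0.04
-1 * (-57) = 57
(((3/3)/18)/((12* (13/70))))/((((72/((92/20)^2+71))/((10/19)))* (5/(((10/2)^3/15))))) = 560/20007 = 0.03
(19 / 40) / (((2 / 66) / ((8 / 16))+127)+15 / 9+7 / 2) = 0.00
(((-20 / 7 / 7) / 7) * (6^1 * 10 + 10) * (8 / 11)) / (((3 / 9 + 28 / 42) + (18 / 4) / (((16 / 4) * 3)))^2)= -102400 / 65219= -1.57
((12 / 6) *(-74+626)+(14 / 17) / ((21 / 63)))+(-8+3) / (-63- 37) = 376217 / 340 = 1106.52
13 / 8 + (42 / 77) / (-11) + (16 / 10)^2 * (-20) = -240183 / 4840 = -49.62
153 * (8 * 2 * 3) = 7344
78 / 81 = 26 / 27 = 0.96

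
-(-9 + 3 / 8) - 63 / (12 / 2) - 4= -47 / 8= -5.88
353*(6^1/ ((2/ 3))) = 3177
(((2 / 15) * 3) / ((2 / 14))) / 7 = 2 / 5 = 0.40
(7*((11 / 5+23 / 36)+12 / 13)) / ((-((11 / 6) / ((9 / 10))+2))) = -184863 / 28340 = -6.52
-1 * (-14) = 14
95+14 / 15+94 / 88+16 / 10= 98.60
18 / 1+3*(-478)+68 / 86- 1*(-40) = -59134 / 43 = -1375.21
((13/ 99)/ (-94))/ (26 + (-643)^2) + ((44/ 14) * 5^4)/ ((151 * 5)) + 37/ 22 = 8710803307792/ 2033561427975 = 4.28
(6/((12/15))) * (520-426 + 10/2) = 1485/2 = 742.50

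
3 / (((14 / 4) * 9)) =0.10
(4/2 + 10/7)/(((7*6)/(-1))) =-4/49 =-0.08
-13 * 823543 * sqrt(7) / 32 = -10706059 * sqrt(7) / 32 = -885174.05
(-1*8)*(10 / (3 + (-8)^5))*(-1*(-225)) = 3600 / 6553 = 0.55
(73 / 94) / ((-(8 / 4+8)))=-73 / 940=-0.08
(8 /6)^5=1024 /243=4.21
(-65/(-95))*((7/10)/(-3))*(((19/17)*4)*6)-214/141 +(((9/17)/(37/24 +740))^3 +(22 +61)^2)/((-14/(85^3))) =-40831315283365388483577419/135116515066134810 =-302193371.87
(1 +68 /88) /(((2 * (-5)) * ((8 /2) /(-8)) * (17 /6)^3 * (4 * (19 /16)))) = 16848 /5134085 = 0.00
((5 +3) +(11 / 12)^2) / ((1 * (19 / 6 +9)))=1273 / 1752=0.73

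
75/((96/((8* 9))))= 225/4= 56.25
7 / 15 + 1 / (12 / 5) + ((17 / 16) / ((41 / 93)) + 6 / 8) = 39787 / 9840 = 4.04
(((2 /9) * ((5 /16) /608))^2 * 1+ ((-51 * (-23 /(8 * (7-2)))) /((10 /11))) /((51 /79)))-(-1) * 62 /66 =26827576683227 /526992998400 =50.91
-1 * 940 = -940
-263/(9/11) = -2893/9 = -321.44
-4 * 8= -32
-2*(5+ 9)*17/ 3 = -476/ 3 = -158.67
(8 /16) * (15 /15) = 1 /2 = 0.50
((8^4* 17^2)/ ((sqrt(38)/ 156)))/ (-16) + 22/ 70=-1872278.87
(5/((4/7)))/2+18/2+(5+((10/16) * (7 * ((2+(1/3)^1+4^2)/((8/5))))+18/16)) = 13369/192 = 69.63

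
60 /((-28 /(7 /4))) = -15 /4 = -3.75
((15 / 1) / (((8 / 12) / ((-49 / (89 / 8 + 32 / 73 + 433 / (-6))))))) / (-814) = -965790 / 43214039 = -0.02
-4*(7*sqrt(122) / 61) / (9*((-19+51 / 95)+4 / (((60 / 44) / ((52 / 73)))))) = 97090*sqrt(122) / 31169841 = 0.03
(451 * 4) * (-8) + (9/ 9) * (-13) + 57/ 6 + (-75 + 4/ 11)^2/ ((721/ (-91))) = -377344339/ 24926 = -15138.58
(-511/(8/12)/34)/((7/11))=-2409/68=-35.43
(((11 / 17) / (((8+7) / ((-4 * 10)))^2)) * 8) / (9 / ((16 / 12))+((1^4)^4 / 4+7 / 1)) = 2816 / 1071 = 2.63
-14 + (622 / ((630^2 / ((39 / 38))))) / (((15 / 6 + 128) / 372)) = -765170984 / 54672975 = -14.00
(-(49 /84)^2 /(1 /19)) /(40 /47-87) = 43757 /583056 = 0.08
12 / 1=12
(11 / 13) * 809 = 684.54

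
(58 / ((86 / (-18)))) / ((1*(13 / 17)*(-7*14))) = 4437 / 27391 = 0.16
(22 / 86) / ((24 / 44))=121 / 258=0.47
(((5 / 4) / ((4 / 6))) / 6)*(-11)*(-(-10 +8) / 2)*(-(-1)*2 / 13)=-55 / 104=-0.53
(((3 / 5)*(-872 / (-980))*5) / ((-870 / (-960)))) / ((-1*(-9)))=6976 / 21315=0.33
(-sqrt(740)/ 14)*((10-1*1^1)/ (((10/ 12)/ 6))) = -324*sqrt(185)/ 35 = -125.91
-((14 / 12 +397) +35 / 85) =-40655 / 102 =-398.58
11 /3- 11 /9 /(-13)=440 /117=3.76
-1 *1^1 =-1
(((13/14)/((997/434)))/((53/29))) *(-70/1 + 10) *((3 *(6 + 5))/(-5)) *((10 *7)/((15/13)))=280768488/52841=5313.46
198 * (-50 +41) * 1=-1782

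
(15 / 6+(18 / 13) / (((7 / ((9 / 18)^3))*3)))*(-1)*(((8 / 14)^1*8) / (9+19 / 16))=-1.13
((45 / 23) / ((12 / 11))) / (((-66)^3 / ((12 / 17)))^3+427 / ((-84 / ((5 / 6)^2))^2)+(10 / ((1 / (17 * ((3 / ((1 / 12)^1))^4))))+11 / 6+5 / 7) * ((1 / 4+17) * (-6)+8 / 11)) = -592764480 / 22329792598869470677700231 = -0.00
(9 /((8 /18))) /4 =81 /16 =5.06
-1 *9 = -9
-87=-87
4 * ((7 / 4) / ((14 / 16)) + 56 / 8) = 36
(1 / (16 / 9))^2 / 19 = 81 / 4864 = 0.02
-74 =-74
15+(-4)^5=-1009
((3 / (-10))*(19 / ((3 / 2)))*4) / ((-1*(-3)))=-76 / 15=-5.07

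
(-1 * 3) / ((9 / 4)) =-1.33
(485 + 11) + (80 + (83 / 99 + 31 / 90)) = 571411 / 990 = 577.18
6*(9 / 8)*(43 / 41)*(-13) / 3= -30.68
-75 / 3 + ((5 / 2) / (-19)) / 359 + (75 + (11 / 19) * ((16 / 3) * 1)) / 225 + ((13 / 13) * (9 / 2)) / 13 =-1454887208 / 59854275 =-24.31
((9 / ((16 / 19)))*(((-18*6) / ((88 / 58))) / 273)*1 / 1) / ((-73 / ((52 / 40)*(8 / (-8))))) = -44631 / 899360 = -0.05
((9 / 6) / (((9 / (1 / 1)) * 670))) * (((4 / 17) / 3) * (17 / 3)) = 1 / 9045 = 0.00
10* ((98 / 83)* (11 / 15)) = 2156 / 249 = 8.66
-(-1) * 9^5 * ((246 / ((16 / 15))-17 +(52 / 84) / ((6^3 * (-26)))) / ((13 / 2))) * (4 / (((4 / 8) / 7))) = 1412805645 / 13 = 108677357.31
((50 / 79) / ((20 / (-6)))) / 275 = -3 / 4345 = -0.00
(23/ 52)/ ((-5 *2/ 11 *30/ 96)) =-506/ 325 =-1.56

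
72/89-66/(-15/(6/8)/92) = 135462/445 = 304.41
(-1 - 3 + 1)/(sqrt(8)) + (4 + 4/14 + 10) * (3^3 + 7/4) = 2875/7 - 3 * sqrt(2)/4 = 409.65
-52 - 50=-102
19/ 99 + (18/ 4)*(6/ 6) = 929/ 198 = 4.69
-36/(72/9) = -9/2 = -4.50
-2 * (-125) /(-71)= -250 /71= -3.52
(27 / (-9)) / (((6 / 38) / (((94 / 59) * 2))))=-3572 / 59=-60.54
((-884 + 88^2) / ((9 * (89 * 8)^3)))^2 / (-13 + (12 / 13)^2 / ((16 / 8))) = -19882681 / 56061398028558090240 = -0.00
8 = 8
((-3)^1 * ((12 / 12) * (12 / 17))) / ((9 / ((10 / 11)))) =-40 / 187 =-0.21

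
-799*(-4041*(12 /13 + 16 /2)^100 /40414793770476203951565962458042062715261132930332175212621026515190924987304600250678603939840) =560835401429426013605617692828801360666563505198666978095280906858376577774854897440101462463743922069245597794110005719199866805187575607275210213946759 /62355743929005506390659258523872268317288172577047509086463595799916078823054863825554182765542893420326327249619176508885063656901677932179619840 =8994125.74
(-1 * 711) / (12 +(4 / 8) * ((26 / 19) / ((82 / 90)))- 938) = 0.77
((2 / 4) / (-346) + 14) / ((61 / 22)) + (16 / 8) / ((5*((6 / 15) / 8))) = 275405 / 21106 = 13.05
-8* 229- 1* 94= -1926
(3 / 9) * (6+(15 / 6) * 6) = 7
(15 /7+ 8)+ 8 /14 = 75 /7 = 10.71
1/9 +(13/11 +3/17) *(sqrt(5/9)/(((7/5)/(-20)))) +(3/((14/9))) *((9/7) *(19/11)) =42631/9702-25400 *sqrt(5)/3927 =-10.07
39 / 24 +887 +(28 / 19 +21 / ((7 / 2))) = 136207 / 152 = 896.10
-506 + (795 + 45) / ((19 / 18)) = 5506 / 19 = 289.79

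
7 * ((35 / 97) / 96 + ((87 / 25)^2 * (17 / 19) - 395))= -2689.12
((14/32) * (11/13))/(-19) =-77/3952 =-0.02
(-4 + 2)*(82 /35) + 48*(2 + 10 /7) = 5596 /35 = 159.89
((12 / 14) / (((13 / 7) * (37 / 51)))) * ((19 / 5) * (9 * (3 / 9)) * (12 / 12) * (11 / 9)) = 21318 / 2405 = 8.86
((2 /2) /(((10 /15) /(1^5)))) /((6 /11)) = 2.75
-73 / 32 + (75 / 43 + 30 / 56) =-13 / 9632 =-0.00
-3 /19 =-0.16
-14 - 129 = -143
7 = 7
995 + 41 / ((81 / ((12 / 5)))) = 996.21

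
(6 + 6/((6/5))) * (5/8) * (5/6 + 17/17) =605/48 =12.60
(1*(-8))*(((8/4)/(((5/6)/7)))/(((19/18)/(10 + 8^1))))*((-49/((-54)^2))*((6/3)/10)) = 10976/1425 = 7.70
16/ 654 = 8/ 327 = 0.02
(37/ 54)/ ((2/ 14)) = 259/ 54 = 4.80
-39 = -39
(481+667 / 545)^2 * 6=414420884064 / 297025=1395239.07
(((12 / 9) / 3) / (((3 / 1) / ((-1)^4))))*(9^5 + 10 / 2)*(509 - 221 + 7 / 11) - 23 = 749978969 / 297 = 2525181.71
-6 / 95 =-0.06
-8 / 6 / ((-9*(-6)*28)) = -1 / 1134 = -0.00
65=65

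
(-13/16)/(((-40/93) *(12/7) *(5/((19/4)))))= 53599/51200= 1.05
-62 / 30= -31 / 15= -2.07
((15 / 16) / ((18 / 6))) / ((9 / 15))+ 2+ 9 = 553 / 48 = 11.52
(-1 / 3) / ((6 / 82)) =-4.56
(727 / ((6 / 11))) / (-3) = -7997 / 18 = -444.28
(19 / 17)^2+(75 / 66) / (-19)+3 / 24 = 635093 / 483208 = 1.31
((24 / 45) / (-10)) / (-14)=0.00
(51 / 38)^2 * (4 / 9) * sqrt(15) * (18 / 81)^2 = 1156 * sqrt(15) / 29241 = 0.15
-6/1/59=-6/59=-0.10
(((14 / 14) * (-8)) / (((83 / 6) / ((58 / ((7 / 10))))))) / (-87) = 320 / 581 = 0.55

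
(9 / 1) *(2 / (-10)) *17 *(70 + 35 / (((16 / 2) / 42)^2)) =-31661.44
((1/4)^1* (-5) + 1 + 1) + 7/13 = 67/52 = 1.29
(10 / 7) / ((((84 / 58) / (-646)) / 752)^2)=496177105922560 / 3087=160731164859.92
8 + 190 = 198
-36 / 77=-0.47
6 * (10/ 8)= 7.50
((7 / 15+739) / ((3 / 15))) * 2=22184 / 3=7394.67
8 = 8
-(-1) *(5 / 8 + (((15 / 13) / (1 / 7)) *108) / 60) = 1577 / 104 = 15.16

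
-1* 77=-77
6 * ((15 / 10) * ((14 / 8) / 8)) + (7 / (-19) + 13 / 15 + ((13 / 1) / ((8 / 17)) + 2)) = 292679 / 9120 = 32.09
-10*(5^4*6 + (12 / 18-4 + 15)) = -112850 / 3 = -37616.67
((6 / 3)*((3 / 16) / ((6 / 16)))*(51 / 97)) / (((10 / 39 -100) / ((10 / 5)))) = -1989 / 188665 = -0.01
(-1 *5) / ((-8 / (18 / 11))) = 45 / 44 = 1.02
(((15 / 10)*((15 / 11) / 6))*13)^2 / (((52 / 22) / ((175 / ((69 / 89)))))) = 1875.69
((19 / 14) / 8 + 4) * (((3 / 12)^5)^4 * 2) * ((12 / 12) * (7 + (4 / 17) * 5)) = 64913 / 1046735069642752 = 0.00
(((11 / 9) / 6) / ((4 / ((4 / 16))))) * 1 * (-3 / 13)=-0.00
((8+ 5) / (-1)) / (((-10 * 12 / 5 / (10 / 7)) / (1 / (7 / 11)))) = 715 / 588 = 1.22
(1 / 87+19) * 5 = 8270 / 87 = 95.06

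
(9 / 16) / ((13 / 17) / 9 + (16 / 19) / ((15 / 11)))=130815 / 163376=0.80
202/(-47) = -202/47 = -4.30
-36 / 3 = -12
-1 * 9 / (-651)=3 / 217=0.01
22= 22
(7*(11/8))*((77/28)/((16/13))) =11011/512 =21.51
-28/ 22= -14/ 11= -1.27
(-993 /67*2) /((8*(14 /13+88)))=-4303 /103448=-0.04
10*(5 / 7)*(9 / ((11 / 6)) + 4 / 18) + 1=26093 / 693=37.65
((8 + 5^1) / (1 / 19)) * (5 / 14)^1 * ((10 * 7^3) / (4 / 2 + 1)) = 302575 / 3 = 100858.33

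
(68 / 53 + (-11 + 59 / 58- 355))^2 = 1249953068169 / 9449476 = 132277.50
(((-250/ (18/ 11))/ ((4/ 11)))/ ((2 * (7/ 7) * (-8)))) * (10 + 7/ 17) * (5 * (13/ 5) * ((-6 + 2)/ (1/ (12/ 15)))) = -2320175/ 204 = -11373.41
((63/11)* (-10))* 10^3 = -630000/11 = -57272.73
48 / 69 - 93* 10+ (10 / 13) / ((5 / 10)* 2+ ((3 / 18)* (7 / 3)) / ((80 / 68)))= -133013098 / 143221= -928.73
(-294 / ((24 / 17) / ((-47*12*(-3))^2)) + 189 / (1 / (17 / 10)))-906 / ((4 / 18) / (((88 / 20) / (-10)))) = -596189312.82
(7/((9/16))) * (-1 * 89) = -9968/9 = -1107.56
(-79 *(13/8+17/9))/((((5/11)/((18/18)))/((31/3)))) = -6815567/1080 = -6310.71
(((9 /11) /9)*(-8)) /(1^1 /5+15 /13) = -0.54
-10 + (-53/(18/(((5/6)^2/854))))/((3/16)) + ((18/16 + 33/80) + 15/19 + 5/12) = -1146463243/157716720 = -7.27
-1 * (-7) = 7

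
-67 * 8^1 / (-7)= 536 / 7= 76.57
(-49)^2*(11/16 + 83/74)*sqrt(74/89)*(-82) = -105430311*sqrt(6586)/26344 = -324784.01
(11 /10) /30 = 11 /300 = 0.04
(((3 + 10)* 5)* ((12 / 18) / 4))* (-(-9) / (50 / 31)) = 1209 / 20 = 60.45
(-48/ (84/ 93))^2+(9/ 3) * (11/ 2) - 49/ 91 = 3618319/ 1274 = 2840.12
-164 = -164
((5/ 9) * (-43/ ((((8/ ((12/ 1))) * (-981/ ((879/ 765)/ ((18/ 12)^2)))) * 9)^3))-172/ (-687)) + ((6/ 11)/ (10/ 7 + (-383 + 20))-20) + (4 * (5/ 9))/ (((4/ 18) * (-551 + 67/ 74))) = -316176848595296163526597921601674/ 15993306542878995050277851450475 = -19.77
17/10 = 1.70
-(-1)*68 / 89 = 68 / 89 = 0.76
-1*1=-1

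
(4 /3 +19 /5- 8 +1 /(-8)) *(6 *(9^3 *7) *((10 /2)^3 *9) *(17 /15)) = -467154135 /4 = -116788533.75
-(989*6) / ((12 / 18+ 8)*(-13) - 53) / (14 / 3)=26703 / 3479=7.68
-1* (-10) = 10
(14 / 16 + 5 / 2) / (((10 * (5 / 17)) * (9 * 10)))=51 / 4000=0.01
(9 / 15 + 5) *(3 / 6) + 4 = 34 / 5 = 6.80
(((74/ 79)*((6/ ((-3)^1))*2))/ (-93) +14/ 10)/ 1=52909/ 36735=1.44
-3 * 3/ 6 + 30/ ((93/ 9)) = 87/ 62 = 1.40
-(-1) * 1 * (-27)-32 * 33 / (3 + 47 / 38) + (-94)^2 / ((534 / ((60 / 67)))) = -250978465 / 960043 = -261.42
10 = 10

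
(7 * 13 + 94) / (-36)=-185 / 36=-5.14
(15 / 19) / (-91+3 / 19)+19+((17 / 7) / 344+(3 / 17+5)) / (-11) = 18.52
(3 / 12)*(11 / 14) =11 / 56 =0.20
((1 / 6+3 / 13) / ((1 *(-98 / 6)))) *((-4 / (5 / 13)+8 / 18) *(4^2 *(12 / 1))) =63488 / 1365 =46.51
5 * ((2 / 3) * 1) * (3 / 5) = 2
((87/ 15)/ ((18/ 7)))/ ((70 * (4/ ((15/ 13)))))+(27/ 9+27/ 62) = 333179/ 96720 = 3.44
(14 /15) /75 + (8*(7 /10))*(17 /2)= 53564 /1125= 47.61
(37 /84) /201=37 /16884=0.00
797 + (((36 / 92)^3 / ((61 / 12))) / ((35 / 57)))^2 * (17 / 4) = 537801426150116033 / 674780890137025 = 797.00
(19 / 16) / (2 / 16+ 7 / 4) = 19 / 30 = 0.63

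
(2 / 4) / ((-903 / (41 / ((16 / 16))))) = -41 / 1806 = -0.02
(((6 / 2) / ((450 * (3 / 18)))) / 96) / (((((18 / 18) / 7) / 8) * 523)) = 7 / 156900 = 0.00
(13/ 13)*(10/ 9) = 1.11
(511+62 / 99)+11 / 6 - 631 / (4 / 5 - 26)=373180 / 693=538.50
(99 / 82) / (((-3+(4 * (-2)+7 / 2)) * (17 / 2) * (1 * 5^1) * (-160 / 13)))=429 / 1394000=0.00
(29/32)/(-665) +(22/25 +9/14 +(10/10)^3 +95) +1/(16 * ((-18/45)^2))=20835699/212800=97.91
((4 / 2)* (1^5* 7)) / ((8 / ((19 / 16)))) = 133 / 64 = 2.08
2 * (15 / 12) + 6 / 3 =9 / 2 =4.50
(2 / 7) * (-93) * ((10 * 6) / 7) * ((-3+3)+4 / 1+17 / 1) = -33480 / 7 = -4782.86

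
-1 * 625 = -625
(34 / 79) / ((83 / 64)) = 2176 / 6557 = 0.33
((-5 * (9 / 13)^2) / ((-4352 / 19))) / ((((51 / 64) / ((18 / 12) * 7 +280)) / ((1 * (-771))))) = -1148994315 / 390728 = -2940.65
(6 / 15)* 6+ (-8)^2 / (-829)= 9628 / 4145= 2.32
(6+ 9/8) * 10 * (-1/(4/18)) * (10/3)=-4275/4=-1068.75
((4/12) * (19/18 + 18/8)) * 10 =595/54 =11.02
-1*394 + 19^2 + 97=64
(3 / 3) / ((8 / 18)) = 9 / 4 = 2.25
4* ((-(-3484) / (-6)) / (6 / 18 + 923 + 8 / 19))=-66196 / 26327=-2.51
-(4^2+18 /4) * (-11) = 451 /2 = 225.50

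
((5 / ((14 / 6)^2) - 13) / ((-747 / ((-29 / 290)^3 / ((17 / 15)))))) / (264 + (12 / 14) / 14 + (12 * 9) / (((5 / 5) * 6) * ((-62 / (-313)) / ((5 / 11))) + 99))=-106018 / 1969615217475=-0.00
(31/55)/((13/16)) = 496/715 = 0.69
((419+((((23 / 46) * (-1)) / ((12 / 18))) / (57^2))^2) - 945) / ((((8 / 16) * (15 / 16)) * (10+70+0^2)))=-9871033823 / 703733400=-14.03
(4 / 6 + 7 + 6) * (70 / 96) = 1435 / 144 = 9.97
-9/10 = -0.90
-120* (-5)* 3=1800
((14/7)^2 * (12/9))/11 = 16/33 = 0.48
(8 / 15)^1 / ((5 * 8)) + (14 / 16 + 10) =6533 / 600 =10.89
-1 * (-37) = 37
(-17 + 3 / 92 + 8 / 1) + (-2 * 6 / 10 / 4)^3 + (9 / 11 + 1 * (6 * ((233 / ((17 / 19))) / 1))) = 1554.29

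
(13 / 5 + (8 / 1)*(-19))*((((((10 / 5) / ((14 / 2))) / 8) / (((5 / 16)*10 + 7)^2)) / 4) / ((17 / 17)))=-332 / 25515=-0.01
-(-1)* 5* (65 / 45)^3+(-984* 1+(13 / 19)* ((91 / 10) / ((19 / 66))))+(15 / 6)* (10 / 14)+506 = -8096715631 / 18421830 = -439.52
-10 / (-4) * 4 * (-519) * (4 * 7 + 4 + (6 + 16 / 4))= -217980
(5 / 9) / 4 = 5 / 36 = 0.14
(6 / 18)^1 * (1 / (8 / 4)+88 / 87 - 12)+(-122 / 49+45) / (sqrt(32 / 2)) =364813 / 51156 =7.13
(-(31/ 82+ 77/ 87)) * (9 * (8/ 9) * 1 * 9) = -108132/ 1189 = -90.94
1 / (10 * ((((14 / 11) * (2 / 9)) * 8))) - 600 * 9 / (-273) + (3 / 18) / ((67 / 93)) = 39129589 / 1951040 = 20.06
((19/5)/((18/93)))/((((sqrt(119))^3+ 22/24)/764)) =-521048/63858625+ 67641504 * sqrt(119)/63858625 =11.55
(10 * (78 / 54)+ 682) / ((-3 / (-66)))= 137896 / 9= 15321.78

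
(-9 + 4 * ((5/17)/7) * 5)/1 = -971/119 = -8.16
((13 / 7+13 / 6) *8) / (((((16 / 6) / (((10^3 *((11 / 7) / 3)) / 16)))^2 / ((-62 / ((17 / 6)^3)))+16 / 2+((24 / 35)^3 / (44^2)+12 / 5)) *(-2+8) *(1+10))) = 10182046875 / 217065231494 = 0.05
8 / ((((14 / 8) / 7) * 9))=32 / 9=3.56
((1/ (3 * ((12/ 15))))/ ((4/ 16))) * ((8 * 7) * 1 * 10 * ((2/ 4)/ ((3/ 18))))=2800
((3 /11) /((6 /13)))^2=169 /484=0.35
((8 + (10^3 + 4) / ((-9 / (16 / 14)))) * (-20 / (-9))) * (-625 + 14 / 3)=280192160 / 1701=164722.02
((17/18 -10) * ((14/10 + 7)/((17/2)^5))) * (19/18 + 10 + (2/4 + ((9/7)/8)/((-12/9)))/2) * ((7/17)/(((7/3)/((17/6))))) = -7390583/766722780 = -0.01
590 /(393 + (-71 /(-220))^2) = 28556000 /19026241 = 1.50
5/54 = 0.09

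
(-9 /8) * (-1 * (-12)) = -27 /2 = -13.50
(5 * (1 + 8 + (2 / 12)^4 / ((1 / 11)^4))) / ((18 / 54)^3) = 131525 / 48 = 2740.10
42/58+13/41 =1.04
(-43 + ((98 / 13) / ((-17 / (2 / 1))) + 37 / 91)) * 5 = -336320 / 1547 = -217.40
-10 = -10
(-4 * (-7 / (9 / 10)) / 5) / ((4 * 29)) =14 / 261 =0.05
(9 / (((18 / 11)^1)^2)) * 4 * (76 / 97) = 9196 / 873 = 10.53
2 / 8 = 1 / 4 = 0.25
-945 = -945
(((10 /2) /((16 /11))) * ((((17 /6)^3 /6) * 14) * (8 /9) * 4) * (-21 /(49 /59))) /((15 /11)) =-35073907 /2916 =-12028.09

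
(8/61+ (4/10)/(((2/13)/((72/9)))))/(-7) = -2.99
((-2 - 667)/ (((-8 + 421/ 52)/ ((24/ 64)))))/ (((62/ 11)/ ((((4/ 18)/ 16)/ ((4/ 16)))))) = -31889/ 1240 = -25.72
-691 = -691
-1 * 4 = -4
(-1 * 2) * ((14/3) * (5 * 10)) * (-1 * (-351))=-163800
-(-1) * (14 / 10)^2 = 49 / 25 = 1.96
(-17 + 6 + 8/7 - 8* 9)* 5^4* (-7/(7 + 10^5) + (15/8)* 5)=-479628.12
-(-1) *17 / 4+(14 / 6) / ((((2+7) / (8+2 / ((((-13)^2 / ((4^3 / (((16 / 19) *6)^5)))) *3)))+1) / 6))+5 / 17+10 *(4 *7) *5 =52684359781041575 / 37334810177996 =1411.13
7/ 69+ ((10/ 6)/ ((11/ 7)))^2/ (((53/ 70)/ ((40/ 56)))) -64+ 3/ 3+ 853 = 1050261313/ 1327491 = 791.16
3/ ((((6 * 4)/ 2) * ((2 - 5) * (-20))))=1/ 240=0.00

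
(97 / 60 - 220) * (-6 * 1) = 13103 / 10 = 1310.30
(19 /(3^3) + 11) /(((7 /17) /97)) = 521084 /189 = 2757.06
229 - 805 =-576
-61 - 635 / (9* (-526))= -288139 / 4734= -60.87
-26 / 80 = -13 / 40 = -0.32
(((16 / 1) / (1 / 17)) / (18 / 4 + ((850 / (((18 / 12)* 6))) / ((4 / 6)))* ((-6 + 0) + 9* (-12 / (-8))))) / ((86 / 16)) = 2176 / 45881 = 0.05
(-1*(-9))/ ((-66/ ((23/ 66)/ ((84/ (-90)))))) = 345/ 6776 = 0.05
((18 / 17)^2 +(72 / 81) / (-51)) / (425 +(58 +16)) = 8612 / 3893697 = 0.00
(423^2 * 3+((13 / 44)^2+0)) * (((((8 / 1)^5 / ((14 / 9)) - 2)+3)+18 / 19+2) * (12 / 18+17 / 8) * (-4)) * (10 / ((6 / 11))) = -2315329632809.23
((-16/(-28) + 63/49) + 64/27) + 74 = 14785/189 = 78.23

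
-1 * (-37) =37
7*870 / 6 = 1015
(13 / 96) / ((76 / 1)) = 13 / 7296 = 0.00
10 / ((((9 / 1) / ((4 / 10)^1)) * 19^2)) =4 / 3249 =0.00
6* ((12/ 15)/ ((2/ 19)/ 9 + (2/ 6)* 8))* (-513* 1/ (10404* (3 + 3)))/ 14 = -9747/ 9265340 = -0.00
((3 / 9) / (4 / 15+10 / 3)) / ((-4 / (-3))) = 5 / 72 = 0.07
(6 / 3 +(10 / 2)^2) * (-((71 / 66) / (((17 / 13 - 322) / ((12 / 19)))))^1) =0.06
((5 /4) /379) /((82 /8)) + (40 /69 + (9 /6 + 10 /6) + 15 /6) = 6697654 /1072191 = 6.25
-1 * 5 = -5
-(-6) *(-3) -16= -34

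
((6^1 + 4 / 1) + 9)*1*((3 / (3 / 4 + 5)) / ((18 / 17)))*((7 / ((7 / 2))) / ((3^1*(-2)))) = -646 / 207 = -3.12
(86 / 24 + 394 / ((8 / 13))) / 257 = 3863 / 1542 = 2.51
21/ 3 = 7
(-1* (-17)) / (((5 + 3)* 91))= 0.02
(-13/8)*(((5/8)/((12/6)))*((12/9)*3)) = -65/32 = -2.03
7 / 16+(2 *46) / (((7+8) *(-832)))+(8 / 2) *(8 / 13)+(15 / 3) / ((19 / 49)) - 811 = -1813087 / 2280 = -795.21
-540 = -540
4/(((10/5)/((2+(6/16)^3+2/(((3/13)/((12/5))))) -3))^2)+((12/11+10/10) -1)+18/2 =29140200219/72089600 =404.22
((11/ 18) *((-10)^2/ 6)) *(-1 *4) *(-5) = 5500/ 27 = 203.70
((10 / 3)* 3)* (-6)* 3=-180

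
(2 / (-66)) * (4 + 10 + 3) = -17 / 33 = -0.52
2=2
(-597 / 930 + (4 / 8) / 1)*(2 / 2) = -22 / 155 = -0.14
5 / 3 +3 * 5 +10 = 80 / 3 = 26.67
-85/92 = -0.92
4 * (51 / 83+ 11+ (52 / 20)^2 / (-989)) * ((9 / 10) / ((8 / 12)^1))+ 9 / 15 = 63.28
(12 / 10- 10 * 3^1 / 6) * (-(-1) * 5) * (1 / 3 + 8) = -475 / 3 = -158.33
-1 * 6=-6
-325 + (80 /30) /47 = -45817 /141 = -324.94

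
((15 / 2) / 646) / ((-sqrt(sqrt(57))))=-5 * 57^(3 / 4) / 24548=-0.00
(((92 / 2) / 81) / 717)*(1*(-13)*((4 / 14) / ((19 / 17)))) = -20332 / 7724241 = -0.00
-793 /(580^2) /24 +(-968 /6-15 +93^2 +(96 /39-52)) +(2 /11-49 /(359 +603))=119939957269679 /14239139200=8423.26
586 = 586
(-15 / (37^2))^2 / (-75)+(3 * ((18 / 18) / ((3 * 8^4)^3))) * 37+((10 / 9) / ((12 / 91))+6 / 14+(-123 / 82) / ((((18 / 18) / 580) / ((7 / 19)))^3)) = -2443529808781829044765806093581 / 166958812526264866308096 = -14635524.61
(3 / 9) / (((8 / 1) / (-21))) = -7 / 8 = -0.88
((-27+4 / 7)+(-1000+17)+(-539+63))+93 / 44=-456861 / 308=-1483.31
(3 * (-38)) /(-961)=114 /961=0.12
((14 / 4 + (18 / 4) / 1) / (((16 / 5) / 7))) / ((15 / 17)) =119 / 6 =19.83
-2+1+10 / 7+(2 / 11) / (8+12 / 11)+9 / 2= 866 / 175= 4.95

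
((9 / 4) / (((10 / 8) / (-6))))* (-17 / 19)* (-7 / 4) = -3213 / 190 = -16.91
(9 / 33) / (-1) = -3 / 11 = -0.27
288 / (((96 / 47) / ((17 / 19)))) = 126.16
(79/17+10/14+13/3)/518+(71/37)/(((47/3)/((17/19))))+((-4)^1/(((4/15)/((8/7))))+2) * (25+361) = -965239378553/165138918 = -5845.01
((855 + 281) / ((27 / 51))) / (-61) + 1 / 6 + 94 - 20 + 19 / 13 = 577405 / 14274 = 40.45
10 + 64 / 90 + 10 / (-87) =13828 / 1305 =10.60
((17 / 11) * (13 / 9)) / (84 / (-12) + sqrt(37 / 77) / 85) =-78239525 / 245338992- 18785 * sqrt(2849) / 2698728912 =-0.32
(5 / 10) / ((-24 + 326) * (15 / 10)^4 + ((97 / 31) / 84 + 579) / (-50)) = 16275 / 49387928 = 0.00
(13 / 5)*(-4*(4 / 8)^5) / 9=-13 / 360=-0.04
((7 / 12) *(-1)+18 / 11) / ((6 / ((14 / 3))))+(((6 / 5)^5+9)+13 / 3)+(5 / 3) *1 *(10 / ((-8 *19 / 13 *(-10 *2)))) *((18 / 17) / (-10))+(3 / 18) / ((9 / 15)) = 81114016921 / 4796550000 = 16.91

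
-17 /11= -1.55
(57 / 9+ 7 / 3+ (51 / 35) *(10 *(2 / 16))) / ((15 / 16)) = 3524 / 315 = 11.19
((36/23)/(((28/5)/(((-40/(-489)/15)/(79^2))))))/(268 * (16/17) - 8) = 85/85003150197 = 0.00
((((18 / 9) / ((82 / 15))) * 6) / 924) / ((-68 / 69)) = -1035 / 429352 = -0.00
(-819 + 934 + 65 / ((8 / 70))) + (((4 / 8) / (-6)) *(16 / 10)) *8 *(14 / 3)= 122179 / 180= 678.77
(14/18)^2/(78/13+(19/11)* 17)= 539/31509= 0.02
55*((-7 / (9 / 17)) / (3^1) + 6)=2365 / 27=87.59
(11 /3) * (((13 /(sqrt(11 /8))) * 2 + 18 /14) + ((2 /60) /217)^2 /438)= 262526556611 /55687451400 + 52 * sqrt(22) /3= 86.01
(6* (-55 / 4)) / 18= -55 / 12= -4.58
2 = 2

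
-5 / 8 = -0.62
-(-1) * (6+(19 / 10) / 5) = 319 / 50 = 6.38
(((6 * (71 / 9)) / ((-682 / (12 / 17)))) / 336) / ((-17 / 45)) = 1065 / 2759372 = 0.00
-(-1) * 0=0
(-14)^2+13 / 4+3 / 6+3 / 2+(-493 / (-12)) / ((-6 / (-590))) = 38170 / 9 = 4241.11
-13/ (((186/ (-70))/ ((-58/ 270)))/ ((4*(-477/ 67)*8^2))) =35805952/ 18693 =1915.47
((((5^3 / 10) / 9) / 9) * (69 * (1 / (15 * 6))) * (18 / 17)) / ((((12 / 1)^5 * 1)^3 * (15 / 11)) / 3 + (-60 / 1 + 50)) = 253 / 14143645805470265628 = 0.00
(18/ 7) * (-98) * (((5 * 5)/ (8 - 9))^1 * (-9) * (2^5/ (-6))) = 302400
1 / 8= 0.12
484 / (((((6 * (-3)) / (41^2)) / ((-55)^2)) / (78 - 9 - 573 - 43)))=74791677705.56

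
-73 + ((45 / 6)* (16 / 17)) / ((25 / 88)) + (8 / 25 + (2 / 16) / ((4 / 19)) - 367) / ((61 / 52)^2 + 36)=-292823711 / 5053250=-57.95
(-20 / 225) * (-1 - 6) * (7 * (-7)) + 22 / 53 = -30.07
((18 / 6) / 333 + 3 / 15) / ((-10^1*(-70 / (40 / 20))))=0.00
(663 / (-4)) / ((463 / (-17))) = 11271 / 1852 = 6.09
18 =18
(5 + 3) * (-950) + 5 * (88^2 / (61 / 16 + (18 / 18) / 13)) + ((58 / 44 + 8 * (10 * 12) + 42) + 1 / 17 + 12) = 1019823199 / 302566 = 3370.58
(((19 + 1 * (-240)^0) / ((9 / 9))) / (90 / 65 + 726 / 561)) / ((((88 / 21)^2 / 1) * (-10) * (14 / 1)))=-13923 / 4584448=-0.00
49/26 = 1.88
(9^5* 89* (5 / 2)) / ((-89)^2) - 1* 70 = 282785 / 178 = 1588.68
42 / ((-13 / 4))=-12.92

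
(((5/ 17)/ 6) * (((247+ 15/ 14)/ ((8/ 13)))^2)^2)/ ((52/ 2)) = 1598156091566809385/ 32099794944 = 49787112.17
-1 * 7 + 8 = 1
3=3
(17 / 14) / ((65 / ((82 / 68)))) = 41 / 1820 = 0.02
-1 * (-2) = 2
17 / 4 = 4.25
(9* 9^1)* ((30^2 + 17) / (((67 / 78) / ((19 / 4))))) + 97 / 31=1706229965 / 4154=410743.85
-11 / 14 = -0.79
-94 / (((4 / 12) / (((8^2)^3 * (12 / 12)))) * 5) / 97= -73924608 / 485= -152421.87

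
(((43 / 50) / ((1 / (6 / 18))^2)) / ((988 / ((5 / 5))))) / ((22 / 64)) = 172 / 611325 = 0.00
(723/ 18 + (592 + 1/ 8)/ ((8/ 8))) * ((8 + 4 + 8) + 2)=166925/ 12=13910.42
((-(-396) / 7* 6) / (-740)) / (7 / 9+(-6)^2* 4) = -0.00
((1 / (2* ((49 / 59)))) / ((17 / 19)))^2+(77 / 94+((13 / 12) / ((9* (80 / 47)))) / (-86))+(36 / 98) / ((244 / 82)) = 2061381776917607 / 1478188739099520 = 1.39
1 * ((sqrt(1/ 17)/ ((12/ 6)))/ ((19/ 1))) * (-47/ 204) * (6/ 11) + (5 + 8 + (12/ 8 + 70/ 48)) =383/ 24 -47 * sqrt(17)/ 241604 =15.96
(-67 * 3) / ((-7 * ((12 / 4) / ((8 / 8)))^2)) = 67 / 21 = 3.19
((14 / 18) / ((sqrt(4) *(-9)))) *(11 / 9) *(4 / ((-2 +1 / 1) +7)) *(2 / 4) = -77 / 4374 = -0.02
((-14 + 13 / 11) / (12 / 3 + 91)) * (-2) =282 / 1045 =0.27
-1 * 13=-13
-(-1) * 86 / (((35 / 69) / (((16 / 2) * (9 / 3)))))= 142416 / 35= 4069.03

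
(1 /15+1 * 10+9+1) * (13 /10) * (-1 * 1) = -3913 /150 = -26.09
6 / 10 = 3 / 5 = 0.60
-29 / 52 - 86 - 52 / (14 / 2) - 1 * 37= -47679 / 364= -130.99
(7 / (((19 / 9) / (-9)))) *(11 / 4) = -6237 / 76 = -82.07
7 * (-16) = -112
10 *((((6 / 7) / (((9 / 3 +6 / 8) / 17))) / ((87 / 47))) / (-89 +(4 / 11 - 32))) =-140624 / 808143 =-0.17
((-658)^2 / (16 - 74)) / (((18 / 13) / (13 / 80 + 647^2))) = -2256853512.09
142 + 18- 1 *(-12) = 172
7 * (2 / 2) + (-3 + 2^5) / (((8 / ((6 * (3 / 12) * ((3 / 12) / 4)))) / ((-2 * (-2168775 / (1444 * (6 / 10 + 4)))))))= 973175077 / 4251136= 228.92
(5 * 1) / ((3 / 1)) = 5 / 3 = 1.67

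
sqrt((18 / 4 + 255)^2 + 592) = sqrt(271729) / 2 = 260.64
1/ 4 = 0.25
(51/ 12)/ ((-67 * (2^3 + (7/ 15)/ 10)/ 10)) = -375/ 4757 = -0.08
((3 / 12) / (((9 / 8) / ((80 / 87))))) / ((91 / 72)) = 1280 / 7917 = 0.16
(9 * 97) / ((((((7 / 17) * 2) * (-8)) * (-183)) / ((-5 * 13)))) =-321555 / 6832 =-47.07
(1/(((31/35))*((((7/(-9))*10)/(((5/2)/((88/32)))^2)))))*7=-3150/3751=-0.84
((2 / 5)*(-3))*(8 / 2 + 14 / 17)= -492 / 85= -5.79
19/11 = 1.73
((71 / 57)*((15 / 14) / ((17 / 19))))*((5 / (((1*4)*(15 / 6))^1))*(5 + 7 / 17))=8165 / 2023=4.04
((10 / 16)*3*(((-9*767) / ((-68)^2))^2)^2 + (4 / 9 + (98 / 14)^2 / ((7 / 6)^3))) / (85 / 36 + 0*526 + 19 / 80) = 46789889627871251605 / 2993733474870132736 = 15.63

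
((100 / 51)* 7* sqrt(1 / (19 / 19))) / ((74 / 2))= 700 / 1887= 0.37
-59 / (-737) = 59 / 737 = 0.08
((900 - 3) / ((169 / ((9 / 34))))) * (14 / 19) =1.04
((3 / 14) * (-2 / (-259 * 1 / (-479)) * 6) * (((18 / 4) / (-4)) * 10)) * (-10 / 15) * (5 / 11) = -323325 / 19943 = -16.21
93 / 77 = 1.21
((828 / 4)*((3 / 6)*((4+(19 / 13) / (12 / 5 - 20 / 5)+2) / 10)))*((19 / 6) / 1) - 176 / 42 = 14197819 / 87360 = 162.52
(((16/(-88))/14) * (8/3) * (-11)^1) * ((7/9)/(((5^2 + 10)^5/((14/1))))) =16/202584375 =0.00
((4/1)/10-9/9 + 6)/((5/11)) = 297/25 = 11.88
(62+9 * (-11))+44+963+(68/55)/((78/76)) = 971.20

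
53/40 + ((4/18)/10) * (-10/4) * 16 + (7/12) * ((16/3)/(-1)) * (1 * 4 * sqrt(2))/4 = -3.96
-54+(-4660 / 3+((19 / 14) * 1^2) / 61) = -1607.31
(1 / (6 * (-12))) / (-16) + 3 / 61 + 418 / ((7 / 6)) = 176266795 / 491904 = 358.34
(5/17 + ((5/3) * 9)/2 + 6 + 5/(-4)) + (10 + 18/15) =8073/340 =23.74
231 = 231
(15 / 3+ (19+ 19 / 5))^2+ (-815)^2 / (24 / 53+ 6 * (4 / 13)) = 11471880089 / 39600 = 289693.94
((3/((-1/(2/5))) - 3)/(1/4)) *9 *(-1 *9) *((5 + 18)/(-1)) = -156492/5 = -31298.40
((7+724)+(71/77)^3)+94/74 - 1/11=12381012198/16891721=732.96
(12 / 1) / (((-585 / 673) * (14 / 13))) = -1346 / 105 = -12.82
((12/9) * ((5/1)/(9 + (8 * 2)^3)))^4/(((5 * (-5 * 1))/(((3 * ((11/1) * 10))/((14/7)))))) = -2816/61334721406935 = -0.00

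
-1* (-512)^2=-262144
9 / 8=1.12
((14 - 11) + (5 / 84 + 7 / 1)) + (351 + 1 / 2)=30371 / 84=361.56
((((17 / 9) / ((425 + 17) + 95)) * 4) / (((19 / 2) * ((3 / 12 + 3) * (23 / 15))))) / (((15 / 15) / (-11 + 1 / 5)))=-3264 / 1016899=-0.00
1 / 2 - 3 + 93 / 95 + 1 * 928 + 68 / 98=8631979 / 9310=927.17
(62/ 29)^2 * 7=26908/ 841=32.00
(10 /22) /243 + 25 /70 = 13435 /37422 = 0.36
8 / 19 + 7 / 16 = 261 / 304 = 0.86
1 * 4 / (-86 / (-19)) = 0.88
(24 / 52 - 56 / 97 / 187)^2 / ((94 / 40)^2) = 4674762894400 / 122831315219041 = 0.04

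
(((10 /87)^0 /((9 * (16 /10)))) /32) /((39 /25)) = 125 /89856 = 0.00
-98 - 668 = -766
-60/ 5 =-12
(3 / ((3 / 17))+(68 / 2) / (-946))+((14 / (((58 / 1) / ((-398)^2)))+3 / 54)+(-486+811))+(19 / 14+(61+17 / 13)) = 434103102014 / 11234223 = 38641.13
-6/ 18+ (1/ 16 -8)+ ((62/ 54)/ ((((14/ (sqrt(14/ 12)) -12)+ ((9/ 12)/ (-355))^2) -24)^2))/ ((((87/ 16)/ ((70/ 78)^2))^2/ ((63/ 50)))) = -8.27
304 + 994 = 1298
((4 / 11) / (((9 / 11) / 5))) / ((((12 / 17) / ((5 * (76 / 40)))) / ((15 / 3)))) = 8075 / 54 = 149.54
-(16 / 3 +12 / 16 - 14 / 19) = -1219 / 228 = -5.35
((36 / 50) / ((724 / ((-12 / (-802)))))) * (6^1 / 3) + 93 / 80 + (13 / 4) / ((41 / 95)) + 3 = 13918530889 / 1190328400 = 11.69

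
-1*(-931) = 931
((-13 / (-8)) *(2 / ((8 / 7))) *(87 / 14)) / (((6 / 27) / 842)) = 4285359 / 64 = 66958.73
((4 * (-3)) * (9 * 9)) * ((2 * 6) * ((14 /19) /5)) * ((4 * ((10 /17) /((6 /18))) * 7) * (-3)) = 254802.43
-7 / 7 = -1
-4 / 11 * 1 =-4 / 11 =-0.36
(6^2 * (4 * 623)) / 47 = 89712 / 47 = 1908.77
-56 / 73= -0.77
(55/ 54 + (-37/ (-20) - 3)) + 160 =86329/ 540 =159.87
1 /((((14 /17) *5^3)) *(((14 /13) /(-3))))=-663 /24500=-0.03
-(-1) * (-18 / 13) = -18 / 13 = -1.38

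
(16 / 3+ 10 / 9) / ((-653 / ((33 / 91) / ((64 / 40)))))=-1595 / 713076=-0.00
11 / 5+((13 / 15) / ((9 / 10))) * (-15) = -12.24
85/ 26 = 3.27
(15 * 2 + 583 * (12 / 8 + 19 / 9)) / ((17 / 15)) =192175 / 102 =1884.07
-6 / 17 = -0.35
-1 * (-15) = 15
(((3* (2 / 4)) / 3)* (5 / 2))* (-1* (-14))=35 / 2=17.50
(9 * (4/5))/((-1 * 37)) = -36/185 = -0.19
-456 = -456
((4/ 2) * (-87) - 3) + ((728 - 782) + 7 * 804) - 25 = 5372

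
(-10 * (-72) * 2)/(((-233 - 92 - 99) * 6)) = -30/53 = -0.57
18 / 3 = 6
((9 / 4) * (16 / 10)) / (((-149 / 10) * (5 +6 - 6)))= -36 / 745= -0.05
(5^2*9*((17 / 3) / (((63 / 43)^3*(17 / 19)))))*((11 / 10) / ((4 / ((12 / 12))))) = 83084815 / 666792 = 124.60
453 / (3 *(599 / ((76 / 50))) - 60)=5738 / 14215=0.40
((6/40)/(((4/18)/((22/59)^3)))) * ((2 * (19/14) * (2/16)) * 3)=2048409/57506120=0.04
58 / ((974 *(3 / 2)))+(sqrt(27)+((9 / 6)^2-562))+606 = 3 *sqrt(3)+270517 / 5844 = 51.49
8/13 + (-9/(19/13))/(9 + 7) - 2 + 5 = 3.23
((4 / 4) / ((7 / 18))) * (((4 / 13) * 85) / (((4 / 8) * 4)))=3060 / 91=33.63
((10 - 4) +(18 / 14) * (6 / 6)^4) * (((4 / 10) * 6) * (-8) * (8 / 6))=-6528 / 35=-186.51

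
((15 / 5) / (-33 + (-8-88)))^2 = 1 / 1849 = 0.00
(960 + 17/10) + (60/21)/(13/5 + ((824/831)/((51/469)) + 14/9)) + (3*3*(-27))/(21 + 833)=1925012365762/2001820835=961.63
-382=-382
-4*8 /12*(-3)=8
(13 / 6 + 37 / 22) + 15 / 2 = 749 / 66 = 11.35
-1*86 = -86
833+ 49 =882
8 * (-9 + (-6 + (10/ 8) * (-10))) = -220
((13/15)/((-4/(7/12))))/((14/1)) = -13/1440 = -0.01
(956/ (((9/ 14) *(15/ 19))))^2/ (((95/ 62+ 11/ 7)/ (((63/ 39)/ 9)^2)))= 1375196845129856/ 37339143075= 36829.90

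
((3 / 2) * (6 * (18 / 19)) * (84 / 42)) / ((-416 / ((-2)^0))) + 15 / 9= 1.63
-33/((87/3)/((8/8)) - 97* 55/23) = 0.16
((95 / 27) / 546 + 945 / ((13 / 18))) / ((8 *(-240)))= -3857887 / 5660928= -0.68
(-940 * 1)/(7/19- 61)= 4465/288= 15.50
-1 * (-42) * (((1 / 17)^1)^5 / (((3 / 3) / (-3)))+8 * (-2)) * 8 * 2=-15266304480 / 1419857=-10752.00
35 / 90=7 / 18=0.39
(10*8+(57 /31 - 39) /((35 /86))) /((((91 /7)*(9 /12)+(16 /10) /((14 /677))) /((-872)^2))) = -37325729792 /378107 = -98717.37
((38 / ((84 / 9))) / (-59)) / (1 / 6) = -171 / 413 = -0.41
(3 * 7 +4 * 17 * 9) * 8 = 5064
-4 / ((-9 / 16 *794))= 32 / 3573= 0.01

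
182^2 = 33124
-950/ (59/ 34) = -32300/ 59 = -547.46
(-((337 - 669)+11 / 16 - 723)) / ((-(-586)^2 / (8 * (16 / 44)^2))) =-33738 / 10387729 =-0.00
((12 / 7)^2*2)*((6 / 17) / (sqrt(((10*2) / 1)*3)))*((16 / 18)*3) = 768*sqrt(15) / 4165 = 0.71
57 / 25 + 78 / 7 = 2349 / 175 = 13.42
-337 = -337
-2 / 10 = -1 / 5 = -0.20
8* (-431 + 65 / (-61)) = -210848 / 61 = -3456.52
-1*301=-301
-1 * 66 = -66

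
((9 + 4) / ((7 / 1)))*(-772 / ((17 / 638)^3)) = -2606289706592 / 34391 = -75784062.88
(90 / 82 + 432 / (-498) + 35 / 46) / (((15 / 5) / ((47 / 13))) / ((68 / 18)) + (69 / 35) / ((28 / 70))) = 867602939 / 4507355172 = 0.19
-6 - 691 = -697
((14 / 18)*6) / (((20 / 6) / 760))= 1064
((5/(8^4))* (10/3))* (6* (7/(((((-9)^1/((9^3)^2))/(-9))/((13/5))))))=241805655/1024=236138.33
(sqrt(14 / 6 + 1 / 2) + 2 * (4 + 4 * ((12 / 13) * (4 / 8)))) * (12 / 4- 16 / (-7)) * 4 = 74 * sqrt(102) / 21 + 22496 / 91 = 282.80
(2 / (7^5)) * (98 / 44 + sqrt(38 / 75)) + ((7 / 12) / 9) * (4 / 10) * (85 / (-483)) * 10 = -318842 / 7029099 + 2 * sqrt(114) / 252105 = -0.05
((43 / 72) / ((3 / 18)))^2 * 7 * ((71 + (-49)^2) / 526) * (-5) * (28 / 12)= -46659515 / 9468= -4928.13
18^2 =324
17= 17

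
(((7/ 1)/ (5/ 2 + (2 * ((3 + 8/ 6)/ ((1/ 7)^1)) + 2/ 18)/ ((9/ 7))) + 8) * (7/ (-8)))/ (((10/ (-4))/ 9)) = 25.64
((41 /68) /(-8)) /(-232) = 0.00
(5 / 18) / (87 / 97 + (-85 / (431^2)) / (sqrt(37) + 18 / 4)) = 1485651461650 * sqrt(37) / 157537491131074707 + 32522441464304905 / 105024994087383138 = 0.31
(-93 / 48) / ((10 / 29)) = -899 / 160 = -5.62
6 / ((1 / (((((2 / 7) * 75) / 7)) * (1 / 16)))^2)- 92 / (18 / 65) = -229575805 / 691488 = -332.00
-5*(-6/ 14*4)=60/ 7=8.57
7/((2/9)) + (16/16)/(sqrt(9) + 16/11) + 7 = 3795/98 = 38.72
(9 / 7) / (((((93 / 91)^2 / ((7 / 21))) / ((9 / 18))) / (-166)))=-98189 / 2883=-34.06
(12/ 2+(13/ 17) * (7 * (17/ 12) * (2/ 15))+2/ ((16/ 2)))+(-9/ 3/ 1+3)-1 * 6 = 227/ 180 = 1.26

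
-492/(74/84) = -20664/37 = -558.49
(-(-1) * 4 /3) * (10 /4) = 10 /3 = 3.33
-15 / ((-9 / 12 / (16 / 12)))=80 / 3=26.67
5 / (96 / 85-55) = -0.09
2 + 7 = 9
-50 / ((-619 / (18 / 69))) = 300 / 14237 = 0.02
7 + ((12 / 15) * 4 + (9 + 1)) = 20.20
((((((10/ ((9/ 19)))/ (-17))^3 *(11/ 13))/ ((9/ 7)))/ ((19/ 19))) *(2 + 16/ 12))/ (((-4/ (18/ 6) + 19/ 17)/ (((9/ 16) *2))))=60016250/ 2738853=21.91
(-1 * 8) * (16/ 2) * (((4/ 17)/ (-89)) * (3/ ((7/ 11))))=8448/ 10591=0.80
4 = 4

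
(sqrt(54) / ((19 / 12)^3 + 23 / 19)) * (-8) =-11.35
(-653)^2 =426409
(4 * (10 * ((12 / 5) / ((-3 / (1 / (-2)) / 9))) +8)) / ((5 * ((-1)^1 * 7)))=-176 / 35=-5.03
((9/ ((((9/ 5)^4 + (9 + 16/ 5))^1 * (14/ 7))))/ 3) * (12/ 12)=1875/ 28372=0.07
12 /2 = 6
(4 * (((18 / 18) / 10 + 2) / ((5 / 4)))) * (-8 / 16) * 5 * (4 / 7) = -48 / 5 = -9.60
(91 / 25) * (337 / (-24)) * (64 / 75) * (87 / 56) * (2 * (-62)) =15754076 / 1875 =8402.17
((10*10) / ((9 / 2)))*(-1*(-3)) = 200 / 3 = 66.67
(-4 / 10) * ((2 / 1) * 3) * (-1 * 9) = 108 / 5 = 21.60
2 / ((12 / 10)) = 5 / 3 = 1.67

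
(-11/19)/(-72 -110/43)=473/60914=0.01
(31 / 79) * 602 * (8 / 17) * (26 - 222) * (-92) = 2692105472 / 1343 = 2004546.14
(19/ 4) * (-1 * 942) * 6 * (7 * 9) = -1691361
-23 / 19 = -1.21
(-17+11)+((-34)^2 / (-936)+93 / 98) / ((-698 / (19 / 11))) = -132038342 / 22008987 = -6.00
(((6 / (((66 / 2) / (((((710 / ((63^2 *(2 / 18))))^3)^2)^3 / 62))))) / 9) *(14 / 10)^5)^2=452481169760769060762881789852724583200915431658365668305369452494950400000000000000000000000000 / 5282051090136465688645936118249234195987889316558335638943163787379290981101460693427587136249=85.66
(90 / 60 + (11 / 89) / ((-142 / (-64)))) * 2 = 19661 / 6319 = 3.11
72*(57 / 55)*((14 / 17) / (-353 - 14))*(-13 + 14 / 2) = 344736 / 343145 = 1.00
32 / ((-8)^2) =1 / 2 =0.50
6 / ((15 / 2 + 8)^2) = 0.02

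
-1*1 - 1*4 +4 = -1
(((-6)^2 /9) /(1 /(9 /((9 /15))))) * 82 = 4920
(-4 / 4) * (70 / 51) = -70 / 51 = -1.37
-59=-59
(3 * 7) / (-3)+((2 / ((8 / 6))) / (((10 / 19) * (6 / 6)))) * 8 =79 / 5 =15.80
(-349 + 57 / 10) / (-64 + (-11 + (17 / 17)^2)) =3433 / 740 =4.64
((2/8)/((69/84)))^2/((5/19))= 0.35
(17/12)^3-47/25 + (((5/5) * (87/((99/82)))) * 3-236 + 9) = -4683101/475200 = -9.86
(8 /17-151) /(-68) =2559 /1156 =2.21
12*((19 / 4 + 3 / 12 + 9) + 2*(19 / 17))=3312 / 17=194.82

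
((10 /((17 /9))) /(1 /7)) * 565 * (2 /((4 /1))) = 177975 /17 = 10469.12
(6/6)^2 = 1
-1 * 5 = -5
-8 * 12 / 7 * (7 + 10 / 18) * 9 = -6528 / 7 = -932.57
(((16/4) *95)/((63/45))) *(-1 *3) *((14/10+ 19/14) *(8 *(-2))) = 1760160/49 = 35921.63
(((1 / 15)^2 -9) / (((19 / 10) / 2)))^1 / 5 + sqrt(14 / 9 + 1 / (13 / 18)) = -8096 / 4275 + 2*sqrt(1118) / 39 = -0.18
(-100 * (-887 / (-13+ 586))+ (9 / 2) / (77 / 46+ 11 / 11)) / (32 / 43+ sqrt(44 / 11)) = 158078191 / 2772174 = 57.02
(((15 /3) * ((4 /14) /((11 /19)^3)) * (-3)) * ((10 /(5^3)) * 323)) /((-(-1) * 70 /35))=-13292742 /46585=-285.34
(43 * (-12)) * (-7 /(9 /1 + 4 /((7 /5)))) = 25284 /83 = 304.63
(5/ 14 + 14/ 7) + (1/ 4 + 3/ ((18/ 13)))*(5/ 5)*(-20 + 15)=-817/ 84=-9.73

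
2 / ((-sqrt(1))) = -2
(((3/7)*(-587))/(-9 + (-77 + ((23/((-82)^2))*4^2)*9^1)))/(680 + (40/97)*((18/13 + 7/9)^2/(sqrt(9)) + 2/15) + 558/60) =0.00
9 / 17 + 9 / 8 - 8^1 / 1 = -863 / 136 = -6.35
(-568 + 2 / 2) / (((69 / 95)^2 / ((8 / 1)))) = -4548600 / 529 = -8598.49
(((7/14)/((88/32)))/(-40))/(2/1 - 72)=1/15400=0.00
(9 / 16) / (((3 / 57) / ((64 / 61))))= 684 / 61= 11.21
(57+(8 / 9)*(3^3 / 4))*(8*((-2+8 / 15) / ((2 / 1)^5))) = -231 / 10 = -23.10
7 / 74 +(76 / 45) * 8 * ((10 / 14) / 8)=6065 / 4662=1.30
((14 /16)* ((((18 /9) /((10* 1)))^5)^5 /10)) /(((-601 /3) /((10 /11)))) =-21 /15761852264404296875000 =-0.00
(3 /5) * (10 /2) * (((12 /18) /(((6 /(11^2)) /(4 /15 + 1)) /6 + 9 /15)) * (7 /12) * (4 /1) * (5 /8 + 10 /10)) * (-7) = -1046045 /11952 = -87.52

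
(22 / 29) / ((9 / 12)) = 88 / 87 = 1.01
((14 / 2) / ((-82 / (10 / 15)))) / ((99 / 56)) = -392 / 12177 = -0.03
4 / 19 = 0.21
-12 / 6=-2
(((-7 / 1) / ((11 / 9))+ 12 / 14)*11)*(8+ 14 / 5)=-4050 / 7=-578.57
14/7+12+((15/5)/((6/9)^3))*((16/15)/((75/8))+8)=12019/125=96.15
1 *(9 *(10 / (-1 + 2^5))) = 90 / 31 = 2.90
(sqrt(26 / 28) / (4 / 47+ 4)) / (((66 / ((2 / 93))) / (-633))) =-9917 * sqrt(182) / 2749824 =-0.05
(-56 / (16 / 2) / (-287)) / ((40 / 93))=93 / 1640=0.06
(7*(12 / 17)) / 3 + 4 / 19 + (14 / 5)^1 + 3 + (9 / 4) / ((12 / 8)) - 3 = 19889 / 3230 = 6.16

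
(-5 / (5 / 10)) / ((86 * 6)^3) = -5 / 68694048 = -0.00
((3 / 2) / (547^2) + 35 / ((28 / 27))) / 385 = 0.09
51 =51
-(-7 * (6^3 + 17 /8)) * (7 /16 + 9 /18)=183225 /128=1431.45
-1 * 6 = -6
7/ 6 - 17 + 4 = -71/ 6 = -11.83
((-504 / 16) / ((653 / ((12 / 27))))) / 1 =-14 / 653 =-0.02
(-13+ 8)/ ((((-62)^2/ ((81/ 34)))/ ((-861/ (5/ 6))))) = 209223/ 65348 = 3.20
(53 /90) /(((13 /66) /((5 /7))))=583 /273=2.14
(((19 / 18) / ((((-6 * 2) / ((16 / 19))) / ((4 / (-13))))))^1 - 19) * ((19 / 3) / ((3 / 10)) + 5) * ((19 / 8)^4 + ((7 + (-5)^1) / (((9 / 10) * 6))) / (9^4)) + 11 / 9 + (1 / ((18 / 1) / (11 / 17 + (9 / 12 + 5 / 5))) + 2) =-47246473821791009 / 2997429276672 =-15762.33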